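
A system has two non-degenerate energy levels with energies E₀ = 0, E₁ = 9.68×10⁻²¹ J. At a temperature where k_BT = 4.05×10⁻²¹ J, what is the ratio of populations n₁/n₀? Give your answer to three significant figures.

0.0916

n₁/n₀ = exp[−(E₁−E₀)/kT] = exp(−(9.68 ×10⁻²¹ J)/(4.05 ×10⁻²¹ J)) = exp(-2.3901) = 0.0916.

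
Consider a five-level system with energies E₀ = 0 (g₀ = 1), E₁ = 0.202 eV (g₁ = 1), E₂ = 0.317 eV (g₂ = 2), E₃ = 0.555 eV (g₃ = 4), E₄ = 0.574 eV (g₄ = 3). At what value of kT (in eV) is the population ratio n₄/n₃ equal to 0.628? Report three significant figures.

n₄/n₃ = (g₄/g₃) exp[−(E₄−E₃)/kT] = 0.628.
⇒ (E₄−E₃)/kT = ln((3/4)/0.628) = ln(1.1943) = 0.17756.
kT = 0.019 eV / 0.17756 = 0.107 eV.

0.107 eV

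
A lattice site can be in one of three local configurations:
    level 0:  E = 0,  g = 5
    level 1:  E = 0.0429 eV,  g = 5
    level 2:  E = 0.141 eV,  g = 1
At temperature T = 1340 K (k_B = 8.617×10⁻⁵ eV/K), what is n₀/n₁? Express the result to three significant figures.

1.45

k_BT = 8.617×10⁻⁵ × 1340 K = 0.11547 eV.
n₀/n₁ = (g₀/g₁) exp[−(E₀−E₁)/kT] = (5/5) × exp(−(-0.0429 eV)/(0.11547 eV)) = (5/5) × exp(0.37153) = 1.45.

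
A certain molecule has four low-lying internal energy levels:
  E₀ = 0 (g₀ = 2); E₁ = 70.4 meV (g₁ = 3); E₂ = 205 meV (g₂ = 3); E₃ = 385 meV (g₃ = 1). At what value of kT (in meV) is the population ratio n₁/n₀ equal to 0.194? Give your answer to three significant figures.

n₁/n₀ = (g₁/g₀) exp[−(E₁−E₀)/kT] = 0.194.
⇒ (E₁−E₀)/kT = ln((3/2)/0.194) = ln(7.7320) = 2.0454.
kT = 70.4 meV / 2.0454 = 34.4 meV.

34.4 meV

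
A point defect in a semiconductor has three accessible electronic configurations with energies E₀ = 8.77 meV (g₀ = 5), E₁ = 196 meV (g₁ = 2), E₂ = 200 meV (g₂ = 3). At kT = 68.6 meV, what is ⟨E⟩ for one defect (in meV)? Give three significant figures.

Eᵢ/kT = 0.12784, 2.8571, 2.9155.
Z = Σ gᵢe^(−Eᵢ/kT) = 5·e^(−0.12784) + 2·e^(−2.8571) + 3·e^(−2.9155) = 4.4000 + 0.11487 + 0.16253 = 4.6774.
⟨E⟩ = Σ Eᵢ gᵢe^(−Eᵢ/kT) / Z = (8.77·4.4000 + 196·0.11487 + 200·0.16253) / 4.6774 = 20.0 meV.

20.0 meV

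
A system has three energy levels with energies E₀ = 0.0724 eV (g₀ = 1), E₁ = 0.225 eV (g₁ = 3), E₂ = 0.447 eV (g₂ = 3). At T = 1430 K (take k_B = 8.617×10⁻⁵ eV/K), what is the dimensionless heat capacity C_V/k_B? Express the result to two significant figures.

k_BT = 8.617×10⁻⁵ × 1430 K = 0.1232 eV.
Eᵢ/kT = 0.5877, 1.826, 3.628.
Z = Σ gᵢe^(−Eᵢ/kT) = 1·e^(−0.5877) + 3·e^(−1.826) + 3·e^(−3.628) = 0.5556 + 0.4832 + 0.07971 = 1.119.
⟨E⟩ = 0.1649 eV, ⟨E²⟩ = 0.03870 eV².
C_V/k_B = (⟨E²⟩ − ⟨E⟩²)/(kT)² = (0.03870 − 0.02719)/0.01518 = 0.76.

0.76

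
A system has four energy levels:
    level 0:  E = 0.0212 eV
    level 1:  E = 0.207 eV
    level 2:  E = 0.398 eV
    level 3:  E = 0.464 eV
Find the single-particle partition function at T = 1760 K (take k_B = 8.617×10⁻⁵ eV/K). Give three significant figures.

k_BT = 8.617×10⁻⁵ × 1760 K = 0.15166 eV.
Eᵢ/kT = 0.13979, 1.3649, 2.6243, 3.0595.
Z = Σ e^(−Eᵢ/kT) = e^(−0.13979) + e^(−1.3649) + e^(−2.6243) + e^(−3.0595) = 0.86954 + 0.25541 + 0.072490 + 0.046911 = 1.2444.

Z = 1.24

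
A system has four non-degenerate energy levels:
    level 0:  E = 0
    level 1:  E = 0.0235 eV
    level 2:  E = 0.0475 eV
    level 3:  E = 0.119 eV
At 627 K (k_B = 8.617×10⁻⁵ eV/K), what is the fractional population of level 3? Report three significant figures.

0.0509

k_BT = 8.617×10⁻⁵ × 627 K = 0.054029 eV.
Eᵢ/kT = 0, 0.43495, 0.87916, 2.2025.
Z = Σ e^(−Eᵢ/kT) = e^(−0) + e^(−0.43495) + e^(−0.87916) + e^(−2.2025) = 1.0000 + 0.64730 + 0.41513 + 0.11053 = 2.1730.
P₃ = e^(−E₃/kT) / Z = 0.11053/2.1730 = 0.0509.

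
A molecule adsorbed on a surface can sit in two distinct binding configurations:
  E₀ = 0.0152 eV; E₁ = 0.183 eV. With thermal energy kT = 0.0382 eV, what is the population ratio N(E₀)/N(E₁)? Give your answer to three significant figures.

n₀/n₁ = exp[−(E₀−E₁)/kT] = exp(−(-0.1678 eV)/(0.0382 eV)) = exp(4.3927) = 80.9.

80.9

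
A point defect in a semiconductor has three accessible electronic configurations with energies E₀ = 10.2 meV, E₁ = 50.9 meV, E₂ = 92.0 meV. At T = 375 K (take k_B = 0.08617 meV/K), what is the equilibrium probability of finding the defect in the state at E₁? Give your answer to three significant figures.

0.208

k_BT = 0.08617 × 375 K = 32.314 meV.
Eᵢ/kT = 0.31565, 1.5752, 2.8471.
Z = Σ e^(−Eᵢ/kT) = e^(−0.31565) + e^(−1.5752) + e^(−2.8471) = 0.72931 + 0.20697 + 0.058012 = 0.99429.
P₁ = e^(−E₁/kT) / Z = 0.20697/0.99429 = 0.208.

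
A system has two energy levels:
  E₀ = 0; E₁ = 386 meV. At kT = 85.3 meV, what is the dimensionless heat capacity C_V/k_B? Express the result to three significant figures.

Eᵢ/kT = 0, 4.5252.
Z = Σ e^(−Eᵢ/kT) = e^(−0) + e^(−4.5252) = 1.0000 + 0.010833 = 1.0108.
⟨E⟩ = 4.1369 meV, ⟨E²⟩ = 1596.8 meV².
C_V/k_B = (⟨E²⟩ − ⟨E⟩²)/(kT)² = (1596.8 − 17.114)/7276.1 = 0.217.

0.217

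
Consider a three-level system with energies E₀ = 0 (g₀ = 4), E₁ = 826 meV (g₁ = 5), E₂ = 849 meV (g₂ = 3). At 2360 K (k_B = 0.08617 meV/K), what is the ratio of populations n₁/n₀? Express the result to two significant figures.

k_BT = 0.08617 × 2360 K = 203.4 meV.
n₁/n₀ = (g₁/g₀) exp[−(E₁−E₀)/kT] = (5/4) × exp(−(826 meV)/(203.4 meV)) = (5/4) × exp(-4.061) = 0.022.

0.022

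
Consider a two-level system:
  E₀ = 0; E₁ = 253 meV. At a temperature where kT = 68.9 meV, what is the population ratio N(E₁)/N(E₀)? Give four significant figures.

0.02543

n₁/n₀ = exp[−(E₁−E₀)/kT] = exp(−(253 meV)/(68.9 meV)) = exp(-3.67199) = 0.02543.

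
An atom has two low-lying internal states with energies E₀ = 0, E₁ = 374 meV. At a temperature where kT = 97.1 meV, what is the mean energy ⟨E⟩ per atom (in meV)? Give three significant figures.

Eᵢ/kT = 0, 3.8517.
Z = Σ e^(−Eᵢ/kT) = e^(−0) + e^(−3.8517) = 1.0000 + 0.021244 = 1.0212.
⟨E⟩ = Σ Eᵢ e^(−Eᵢ/kT) / Z = (0·1.0000 + 374·0.021244) / 1.0212 = 7.78 meV.

7.78 meV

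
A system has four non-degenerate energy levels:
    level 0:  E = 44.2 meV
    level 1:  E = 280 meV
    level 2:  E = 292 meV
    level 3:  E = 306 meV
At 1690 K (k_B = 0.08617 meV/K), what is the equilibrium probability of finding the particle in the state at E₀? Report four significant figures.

k_BT = 0.08617 × 1690 K = 145.627 meV.
Eᵢ/kT = 0.303515, 1.92272, 2.00512, 2.10126.
Z = Σ e^(−Eᵢ/kT) = e^(−0.303515) + e^(−1.92272) + e^(−2.00512) + e^(−2.10126) = 0.738219 + 0.146209 + 0.134644 + 0.122302 = 1.14137.
P₀ = e^(−E₀/kT) / Z = 0.738219/1.14137 = 0.6468.

0.6468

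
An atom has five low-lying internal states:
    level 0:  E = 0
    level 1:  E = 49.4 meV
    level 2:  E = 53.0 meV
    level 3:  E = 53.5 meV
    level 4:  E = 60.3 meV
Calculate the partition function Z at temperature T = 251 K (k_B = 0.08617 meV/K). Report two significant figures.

k_BT = 0.08617 × 251 K = 21.63 meV.
Eᵢ/kT = 0, 2.284, 2.450, 2.473, 2.788.
Z = Σ e^(−Eᵢ/kT) = e^(−0) + e^(−2.284) + e^(−2.450) + e^(−2.473) + e^(−2.788) = 1.000 + 0.1019 + 0.08629 + 0.08433 + 0.06154 = 1.334.

Z = 1.3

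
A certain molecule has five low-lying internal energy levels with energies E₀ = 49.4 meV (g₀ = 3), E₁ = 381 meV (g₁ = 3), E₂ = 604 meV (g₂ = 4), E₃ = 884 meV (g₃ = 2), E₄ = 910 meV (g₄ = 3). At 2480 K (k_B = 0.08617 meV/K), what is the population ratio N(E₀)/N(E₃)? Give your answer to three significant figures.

k_BT = 0.08617 × 2480 K = 213.70 meV.
n₀/n₃ = (g₀/g₃) exp[−(E₀−E₃)/kT] = (3/2) × exp(−(-834.6 meV)/(213.70 meV)) = (3/2) × exp(3.9055) = 74.5.

74.5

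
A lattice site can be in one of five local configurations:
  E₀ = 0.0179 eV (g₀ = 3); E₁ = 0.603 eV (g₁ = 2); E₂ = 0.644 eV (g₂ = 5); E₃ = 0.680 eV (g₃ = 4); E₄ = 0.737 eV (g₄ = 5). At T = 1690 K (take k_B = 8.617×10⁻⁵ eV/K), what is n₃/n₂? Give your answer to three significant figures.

0.625

k_BT = 8.617×10⁻⁵ × 1690 K = 0.14563 eV.
n₃/n₂ = (g₃/g₂) exp[−(E₃−E₂)/kT] = (4/5) × exp(−(0.036 eV)/(0.14563 eV)) = (4/5) × exp(-0.24720) = 0.625.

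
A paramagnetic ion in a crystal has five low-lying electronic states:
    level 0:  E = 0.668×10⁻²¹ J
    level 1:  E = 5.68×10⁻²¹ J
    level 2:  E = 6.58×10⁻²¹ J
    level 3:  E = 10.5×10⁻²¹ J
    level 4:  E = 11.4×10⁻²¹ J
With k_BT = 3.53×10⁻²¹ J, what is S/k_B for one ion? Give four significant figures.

1.064

Eᵢ/kT = 0.189235, 1.60907, 1.86402, 2.97450, 3.22946.
Z = Σ e^(−Eᵢ/kT) = e^(−0.189235) + e^(−1.60907) + e^(−1.86402) + e^(−2.97450) + e^(−3.22946) = 0.827592 + 0.200074 + 0.155048 + 0.0510730 + 0.0395789 = 1.27337.
⟨E⟩ = Σ EᵢPᵢ = 2.90327 ×10⁻²¹ J.
S/k_B = ln Z + ⟨E⟩/kT = ln(1.27337) + 2.90327/3.53 = 0.241667 + 0.822456 = 1.064.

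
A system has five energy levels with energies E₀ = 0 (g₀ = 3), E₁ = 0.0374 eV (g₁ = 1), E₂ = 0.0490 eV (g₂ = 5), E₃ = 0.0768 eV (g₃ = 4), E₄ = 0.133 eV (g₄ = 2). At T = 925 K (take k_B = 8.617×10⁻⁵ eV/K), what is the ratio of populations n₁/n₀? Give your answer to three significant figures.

0.208

k_BT = 8.617×10⁻⁵ × 925 K = 0.079707 eV.
n₁/n₀ = (g₁/g₀) exp[−(E₁−E₀)/kT] = (1/3) × exp(−(0.0374 eV)/(0.079707 eV)) = (1/3) × exp(-0.46922) = 0.208.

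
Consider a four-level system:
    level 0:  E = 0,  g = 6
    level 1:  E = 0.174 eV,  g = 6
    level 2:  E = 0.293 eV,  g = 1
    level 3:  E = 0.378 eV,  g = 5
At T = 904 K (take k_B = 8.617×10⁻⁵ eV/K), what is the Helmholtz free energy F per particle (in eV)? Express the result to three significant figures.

-0.148 eV

k_BT = 8.617×10⁻⁵ × 904 K = 0.077898 eV.
Eᵢ/kT = 0, 2.2337, 3.7613, 4.8525.
Z = Σ gᵢe^(−Eᵢ/kT) = 6·e^(−0) + 6·e^(−2.2337) + 1·e^(−3.7613) + 5·e^(−4.8525) = 6.0000 + 0.64279 + 0.023253 + 0.039044 = 6.7051.
F = −kT ln Z = −0.077898 × ln(6.7051) = −0.077898 × 1.9029 = -0.148 eV.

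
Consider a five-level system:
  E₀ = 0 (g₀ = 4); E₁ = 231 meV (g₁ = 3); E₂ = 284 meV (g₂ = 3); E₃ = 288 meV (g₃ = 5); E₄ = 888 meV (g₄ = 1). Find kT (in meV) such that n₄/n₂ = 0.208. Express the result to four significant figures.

n₄/n₂ = (g₄/g₂) exp[−(E₄−E₂)/kT] = 0.208.
⇒ (E₄−E₂)/kT = ln((1/3)/0.208) = ln(1.60256) = 0.471602.
kT = 604 meV / 0.471602 = 1281 meV.

1281 meV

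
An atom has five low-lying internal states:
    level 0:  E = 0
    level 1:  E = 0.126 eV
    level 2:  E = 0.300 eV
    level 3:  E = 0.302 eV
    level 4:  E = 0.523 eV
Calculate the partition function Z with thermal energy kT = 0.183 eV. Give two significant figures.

Z = 1.9

Eᵢ/kT = 0, 0.6885, 1.639, 1.650, 2.858.
Z = Σ e^(−Eᵢ/kT) = e^(−0) + e^(−0.6885) + e^(−1.639) + e^(−1.650) + e^(−2.858) = 1.000 + 0.5023 + 0.1942 + 0.1920 + 0.05738 = 1.946.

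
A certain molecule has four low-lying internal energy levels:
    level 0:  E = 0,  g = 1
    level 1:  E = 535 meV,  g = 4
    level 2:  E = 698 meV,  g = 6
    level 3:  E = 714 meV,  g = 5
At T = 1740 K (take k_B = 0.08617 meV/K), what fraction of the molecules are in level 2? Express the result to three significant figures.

k_BT = 0.08617 × 1740 K = 149.94 meV.
Eᵢ/kT = 0, 3.5681, 4.6552, 4.7619.
Z = Σ gᵢe^(−Eᵢ/kT) = 1·e^(−0) + 4·e^(−3.5681) + 6·e^(−4.6552) + 5·e^(−4.7619) = 1.0000 + 0.11284 + 0.057072 + 0.042747 = 1.2127.
P₂ = g₂ e^(−E₂/kT) / Z = 0.057072/1.2127 = 0.0471.

0.0471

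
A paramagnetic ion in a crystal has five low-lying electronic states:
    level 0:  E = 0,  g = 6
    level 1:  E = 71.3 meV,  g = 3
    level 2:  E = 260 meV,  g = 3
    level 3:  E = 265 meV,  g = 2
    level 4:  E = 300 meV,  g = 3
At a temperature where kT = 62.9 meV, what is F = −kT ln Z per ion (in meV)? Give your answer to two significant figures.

-120 meV

Eᵢ/kT = 0, 1.134, 4.134, 4.213, 4.769.
Z = Σ gᵢe^(−Eᵢ/kT) = 6·e^(−0) + 3·e^(−1.134) + 3·e^(−4.134) + 2·e^(−4.213) + 3·e^(−4.769) = 6.000 + 0.9652 + 0.04806 + 0.02960 + 0.02547 = 7.068.
F = −kT ln Z = −62.9 × ln(7.068) = −62.9 × 1.956 = -120 meV.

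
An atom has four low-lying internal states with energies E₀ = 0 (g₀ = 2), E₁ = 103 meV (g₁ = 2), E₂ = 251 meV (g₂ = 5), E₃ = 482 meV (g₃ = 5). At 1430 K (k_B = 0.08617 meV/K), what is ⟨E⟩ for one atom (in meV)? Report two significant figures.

83 meV

k_BT = 0.08617 × 1430 K = 123.2 meV.
Eᵢ/kT = 0, 0.8360, 2.037, 3.912.
Z = Σ gᵢe^(−Eᵢ/kT) = 2·e^(−0) + 2·e^(−0.8360) + 5·e^(−2.037) + 5·e^(−3.912) = 2.000 + 0.8669 + 0.6521 + 0.1000 = 3.619.
⟨E⟩ = Σ Eᵢ gᵢe^(−Eᵢ/kT) / Z = (0·2.000 + 103·0.8669 + 251·0.6521 + 482·0.1000) / 3.619 = 83 meV.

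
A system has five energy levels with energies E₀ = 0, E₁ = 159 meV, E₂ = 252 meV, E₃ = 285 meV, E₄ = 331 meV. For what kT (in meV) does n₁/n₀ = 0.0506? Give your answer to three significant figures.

53.3 meV

n₁/n₀ = exp[−(E₁−E₀)/kT] = 0.0506.
⇒ (E₁−E₀)/kT = ln(1/0.0506) = ln(19.763) = 2.9838.
kT = 159 meV / 2.9838 = 53.3 meV.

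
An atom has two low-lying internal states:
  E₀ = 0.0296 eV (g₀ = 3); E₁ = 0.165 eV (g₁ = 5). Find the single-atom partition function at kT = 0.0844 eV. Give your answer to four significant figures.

Eᵢ/kT = 0.350711, 1.95498.
Z = Σ gᵢe^(−Eᵢ/kT) = 3·e^(−0.350711) + 5·e^(−1.95498) = 2.11256 + 0.707837 = 2.82040.

Z = 2.820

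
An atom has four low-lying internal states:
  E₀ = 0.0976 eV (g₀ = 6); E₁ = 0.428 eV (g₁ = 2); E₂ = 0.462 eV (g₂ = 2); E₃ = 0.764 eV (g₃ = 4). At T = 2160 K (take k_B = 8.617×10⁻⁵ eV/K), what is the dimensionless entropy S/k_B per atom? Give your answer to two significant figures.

k_BT = 8.617×10⁻⁵ × 2160 K = 0.1861 eV.
Eᵢ/kT = 0.5244, 2.300, 2.483, 4.105.
Z = Σ gᵢe^(−Eᵢ/kT) = 6·e^(−0.5244) + 2·e^(−2.300) + 2·e^(−2.483) + 4·e^(−4.105) = 3.551 + 0.2005 + 0.1670 + 0.06596 = 3.984.
⟨E⟩ = Σ EᵢPᵢ = 0.1405 eV.
S/k_B = ln Z + ⟨E⟩/kT = ln(3.984) + 0.1405/0.1861 = 1.382 + 0.7550 = 2.1.

2.1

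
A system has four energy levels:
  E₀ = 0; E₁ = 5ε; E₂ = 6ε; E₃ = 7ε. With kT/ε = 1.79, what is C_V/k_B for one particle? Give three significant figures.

0.947

Eᵢ/kT = 0, 2.7933, 3.3520, 3.9106.
Z = Σ e^(−Eᵢ/kT) = e^(−0) + e^(−2.7933) + e^(−3.3520) + e^(−3.9106) = 1.0000 + 0.061219 + 0.035014 + 0.020028 = 1.1163.
⟨E⟩ = 0.58799 ε, ⟨E²⟩ = 3.3793 ε².
C_V/k_B = (⟨E²⟩ − ⟨E⟩²)/(kT)² = (3.3793 − 0.34573)/3.2041 = 0.947.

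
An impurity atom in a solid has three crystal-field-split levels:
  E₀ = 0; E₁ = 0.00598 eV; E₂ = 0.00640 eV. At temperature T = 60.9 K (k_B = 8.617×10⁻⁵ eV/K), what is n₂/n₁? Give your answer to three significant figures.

k_BT = 8.617×10⁻⁵ × 60.9 K = 0.0052478 eV.
n₂/n₁ = exp[−(E₂−E₁)/kT] = exp(−(0.00042 eV)/(0.0052478 eV)) = exp(-0.080034) = 0.923.

0.923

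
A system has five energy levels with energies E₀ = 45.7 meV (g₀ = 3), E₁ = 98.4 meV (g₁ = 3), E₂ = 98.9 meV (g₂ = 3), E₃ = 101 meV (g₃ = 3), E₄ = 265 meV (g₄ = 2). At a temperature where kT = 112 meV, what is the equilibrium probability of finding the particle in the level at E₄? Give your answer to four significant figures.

0.03188

Eᵢ/kT = 0.408036, 0.878571, 0.883036, 0.901786, 2.36607.
Z = Σ gᵢe^(−Eᵢ/kT) = 3·e^(−0.408036) + 3·e^(−0.878571) + 3·e^(−0.883036) + 3·e^(−0.901786) + 2·e^(−2.36607) = 1.99486 + 1.24613 + 1.24058 + 1.21753 + 0.187698 = 5.88680.
P₄ = g₄ e^(−E₄/kT) / Z = 0.187698/5.88680 = 0.03188.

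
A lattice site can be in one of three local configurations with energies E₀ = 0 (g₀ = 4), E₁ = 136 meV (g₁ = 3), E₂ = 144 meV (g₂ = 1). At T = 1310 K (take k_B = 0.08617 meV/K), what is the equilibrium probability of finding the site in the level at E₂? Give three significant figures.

0.0539

k_BT = 0.08617 × 1310 K = 112.88 meV.
Eᵢ/kT = 0, 1.2048, 1.2757.
Z = Σ gᵢe^(−Eᵢ/kT) = 4·e^(−0) + 3·e^(−1.2048) + 1·e^(−1.2757) = 4.0000 + 0.89926 + 0.27924 = 5.1785.
P₂ = g₂ e^(−E₂/kT) / Z = 0.27924/5.1785 = 0.0539.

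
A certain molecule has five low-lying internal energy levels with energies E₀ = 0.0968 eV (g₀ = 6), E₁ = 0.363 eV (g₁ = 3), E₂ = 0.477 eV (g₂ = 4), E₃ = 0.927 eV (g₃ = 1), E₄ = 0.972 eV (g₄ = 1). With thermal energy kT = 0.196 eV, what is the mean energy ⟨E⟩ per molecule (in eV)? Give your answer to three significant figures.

0.157 eV

Eᵢ/kT = 0.49388, 1.8520, 2.4337, 4.7296, 4.9592.
Z = Σ gᵢe^(−Eᵢ/kT) = 6·e^(−0.49388) + 3·e^(−1.8520) + 4·e^(−2.4337) + 1·e^(−4.7296) + 1·e^(−4.9592) = 3.6615 + 0.47077 + 0.35085 + 0.0088300 + 0.0070185 = 4.4990.
⟨E⟩ = Σ Eᵢ gᵢe^(−Eᵢ/kT) / Z = (0.0968·3.6615 + 0.363·0.47077 + 0.477·0.35085 + 0.927·0.0088300 + 0.972·0.0070185) / 4.4990 = 0.157 eV.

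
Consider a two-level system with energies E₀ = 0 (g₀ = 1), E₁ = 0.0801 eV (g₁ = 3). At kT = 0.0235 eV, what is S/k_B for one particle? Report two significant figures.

Eᵢ/kT = 0, 3.409.
Z = Σ gᵢe^(−Eᵢ/kT) = 1·e^(−0) + 3·e^(−3.409) = 1.000 + 0.09922 = 1.099.
⟨E⟩ = Σ EᵢPᵢ = 0.007232 eV.
S/k_B = ln Z + ⟨E⟩/kT = ln(1.099) + 0.007232/0.0235 = 0.09440 + 0.3077 = 0.40.

0.40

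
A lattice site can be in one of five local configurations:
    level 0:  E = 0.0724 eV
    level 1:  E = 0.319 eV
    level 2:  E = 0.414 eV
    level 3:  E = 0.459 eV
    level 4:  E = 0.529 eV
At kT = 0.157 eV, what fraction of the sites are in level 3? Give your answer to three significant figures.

Eᵢ/kT = 0.46115, 2.0318, 2.6369, 2.9236, 3.3694.
Z = Σ e^(−Eᵢ/kT) = e^(−0.46115) + e^(−2.0318) + e^(−2.6369) + e^(−2.9236) + e^(−3.3694) = 0.63056 + 0.13110 + 0.071583 + 0.053740 + 0.034410 = 0.92139.
P₃ = e^(−E₃/kT) / Z = 0.053740/0.92139 = 0.0583.

0.0583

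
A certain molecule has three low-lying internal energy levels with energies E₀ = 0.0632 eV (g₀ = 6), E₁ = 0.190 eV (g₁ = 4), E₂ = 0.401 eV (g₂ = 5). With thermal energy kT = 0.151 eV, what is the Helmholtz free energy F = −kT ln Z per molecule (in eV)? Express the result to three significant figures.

Eᵢ/kT = 0.41854, 1.2583, 2.6556.
Z = Σ gᵢe^(−Eᵢ/kT) = 6·e^(−0.41854) + 4·e^(−1.2583) + 5·e^(−2.6556) = 3.9480 + 1.1365 + 0.35128 = 5.4358.
F = −kT ln Z = −0.151 × ln(5.4358) = −0.151 × 1.6930 = -0.256 eV.

-0.256 eV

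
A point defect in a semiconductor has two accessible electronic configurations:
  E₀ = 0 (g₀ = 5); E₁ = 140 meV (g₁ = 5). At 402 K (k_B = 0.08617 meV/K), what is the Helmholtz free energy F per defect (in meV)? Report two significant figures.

k_BT = 0.08617 × 402 K = 34.64 meV.
Eᵢ/kT = 0, 4.042.
Z = Σ gᵢe^(−Eᵢ/kT) = 5·e^(−0) + 5·e^(−4.042) = 5.000 + 0.08781 = 5.088.
F = −kT ln Z = −34.64 × ln(5.088) = −34.64 × 1.627 = -56 meV.

-56 meV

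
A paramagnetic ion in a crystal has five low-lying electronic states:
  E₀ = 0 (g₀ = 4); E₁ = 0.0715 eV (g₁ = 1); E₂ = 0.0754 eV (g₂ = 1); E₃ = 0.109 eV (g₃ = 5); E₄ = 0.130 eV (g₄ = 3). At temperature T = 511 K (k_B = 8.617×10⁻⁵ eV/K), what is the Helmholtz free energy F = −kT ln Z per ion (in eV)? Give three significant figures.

-0.0705 eV

k_BT = 8.617×10⁻⁵ × 511 K = 0.044033 eV.
Eᵢ/kT = 0, 1.6238, 1.7124, 2.4754, 2.9523.
Z = Σ gᵢe^(−Eᵢ/kT) = 4·e^(−0) + 1·e^(−1.6238) + 1·e^(−1.7124) + 5·e^(−2.4754) + 3·e^(−2.9523) = 4.0000 + 0.19715 + 0.18043 + 0.42065 + 0.15666 = 4.9549.
F = −kT ln Z = −0.044033 × ln(4.9549) = −0.044033 × 1.6004 = -0.0705 eV.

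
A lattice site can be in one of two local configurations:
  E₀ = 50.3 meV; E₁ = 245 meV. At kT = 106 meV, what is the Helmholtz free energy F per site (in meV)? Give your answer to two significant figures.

35 meV

Eᵢ/kT = 0.4745, 2.311.
Z = Σ e^(−Eᵢ/kT) = e^(−0.4745) + e^(−2.311) = 0.6222 + 0.09916 = 0.7214.
F = −kT ln Z = −106 × ln(0.7214) = −106 × -0.3266 = 35 meV.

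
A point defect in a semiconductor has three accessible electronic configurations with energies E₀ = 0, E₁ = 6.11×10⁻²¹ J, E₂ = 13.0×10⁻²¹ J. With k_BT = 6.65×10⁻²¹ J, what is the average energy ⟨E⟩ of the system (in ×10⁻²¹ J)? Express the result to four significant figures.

2.777 ×10⁻²¹ J

Eᵢ/kT = 0, 0.918797, 1.95489.
Z = Σ e^(−Eᵢ/kT) = e^(−0) + e^(−0.918797) + e^(−1.95489) = 1.00000 + 0.398999 + 0.141580 = 1.54058.
⟨E⟩ = Σ Eᵢ e^(−Eᵢ/kT) / Z = (0·1.00000 + 6.11·0.398999 + 13.0·0.141580) / 1.54058 = 2.777 ×10⁻²¹ J.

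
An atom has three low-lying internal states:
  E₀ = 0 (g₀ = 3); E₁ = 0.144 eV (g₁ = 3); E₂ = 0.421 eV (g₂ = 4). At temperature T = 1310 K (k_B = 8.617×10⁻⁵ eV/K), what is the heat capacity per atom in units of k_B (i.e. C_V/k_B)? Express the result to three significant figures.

k_BT = 8.617×10⁻⁵ × 1310 K = 0.11288 eV.
Eᵢ/kT = 0, 1.2757, 3.7296.
Z = Σ gᵢe^(−Eᵢ/kT) = 3·e^(−0) + 3·e^(−1.2757) + 4·e^(−3.7296) = 3.0000 + 0.83771 + 0.096010 = 3.9337.
⟨E⟩ = 0.040941 eV, ⟨E²⟩ = 0.0087418 eV².
C_V/k_B = (⟨E²⟩ − ⟨E⟩²)/(kT)² = (0.0087418 − 0.0016762)/0.012742 = 0.555.

0.555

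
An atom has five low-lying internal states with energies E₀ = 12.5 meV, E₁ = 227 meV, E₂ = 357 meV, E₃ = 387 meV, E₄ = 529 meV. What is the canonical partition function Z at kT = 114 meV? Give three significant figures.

Eᵢ/kT = 0.10965, 1.9912, 3.1316, 3.3947, 4.6404.
Z = Σ e^(−Eᵢ/kT) = e^(−0.10965) + e^(−1.9912) + e^(−3.1316) + e^(−3.3947) + e^(−4.6404) = 0.89615 + 0.13653 + 0.043648 + 0.033551 + 0.0096538 = 1.1195.

Z = 1.12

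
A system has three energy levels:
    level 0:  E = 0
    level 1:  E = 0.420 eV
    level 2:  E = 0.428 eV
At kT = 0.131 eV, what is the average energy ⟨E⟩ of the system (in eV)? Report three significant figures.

Eᵢ/kT = 0, 3.2061, 3.2672.
Z = Σ e^(−Eᵢ/kT) = e^(−0) + e^(−3.2061) + e^(−3.2672) = 1.0000 + 0.040514 + 0.038113 = 1.0786.
⟨E⟩ = Σ Eᵢ e^(−Eᵢ/kT) / Z = (0·1.0000 + 0.420·0.040514 + 0.428·0.038113) / 1.0786 = 0.0309 eV.

0.0309 eV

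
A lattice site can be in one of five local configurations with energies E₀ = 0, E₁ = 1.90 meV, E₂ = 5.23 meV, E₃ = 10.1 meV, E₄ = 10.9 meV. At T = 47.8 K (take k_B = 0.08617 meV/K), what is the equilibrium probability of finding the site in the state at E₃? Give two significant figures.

0.042

k_BT = 0.08617 × 47.8 K = 4.119 meV.
Eᵢ/kT = 0, 0.4613, 1.270, 2.452, 2.646.
Z = Σ e^(−Eᵢ/kT) = e^(−0) + e^(−0.4613) + e^(−1.270) + e^(−2.452) + e^(−2.646) = 1.000 + 0.6305 + 0.2808 + 0.08612 + 0.07093 = 2.068.
P₃ = e^(−E₃/kT) / Z = 0.08612/2.068 = 0.042.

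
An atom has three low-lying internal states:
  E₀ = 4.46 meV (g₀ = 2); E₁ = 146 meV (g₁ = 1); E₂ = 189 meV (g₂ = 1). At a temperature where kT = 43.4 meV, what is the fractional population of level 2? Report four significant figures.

Eᵢ/kT = 0.102765, 3.36406, 4.35484.
Z = Σ gᵢe^(−Eᵢ/kT) = 2·e^(−0.102765) + 1·e^(−3.36406) + 1·e^(−4.35484) = 1.80468 + 0.0345945 + 0.0128445 = 1.85212.
P₂ = g₂ e^(−E₂/kT) / Z = 0.0128445/1.85212 = 0.006935.

0.006935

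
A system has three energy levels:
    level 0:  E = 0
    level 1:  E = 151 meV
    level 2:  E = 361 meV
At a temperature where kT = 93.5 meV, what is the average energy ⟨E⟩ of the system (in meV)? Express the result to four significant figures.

Eᵢ/kT = 0, 1.61497, 3.86096.
Z = Σ e^(−Eᵢ/kT) = e^(−0) + e^(−1.61497) + e^(−3.86096) = 1.00000 + 0.198897 + 0.0210478 = 1.21994.
⟨E⟩ = Σ Eᵢ e^(−Eᵢ/kT) / Z = (0·1.00000 + 151·0.198897 + 361·0.0210478) / 1.21994 = 30.85 meV.

30.85 meV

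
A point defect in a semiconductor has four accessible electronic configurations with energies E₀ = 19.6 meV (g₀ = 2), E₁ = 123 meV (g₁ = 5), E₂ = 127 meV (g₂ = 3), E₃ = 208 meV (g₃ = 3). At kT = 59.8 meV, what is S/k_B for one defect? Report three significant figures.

Eᵢ/kT = 0.32776, 2.0569, 2.1237, 3.4783.
Z = Σ gᵢe^(−Eᵢ/kT) = 2·e^(−0.32776) + 5·e^(−2.0569) + 3·e^(−2.1237) + 3·e^(−3.4783) = 1.4411 + 0.63925 + 0.35876 + 0.092579 = 2.5317.
⟨E⟩ = Σ EᵢPᵢ = 67.817 meV.
S/k_B = ln Z + ⟨E⟩/kT = ln(2.5317) + 67.817/59.8 = 0.92889 + 1.1341 = 2.06.

2.06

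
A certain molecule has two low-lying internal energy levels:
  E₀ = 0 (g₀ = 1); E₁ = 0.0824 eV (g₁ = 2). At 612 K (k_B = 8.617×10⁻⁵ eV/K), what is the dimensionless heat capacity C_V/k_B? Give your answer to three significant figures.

0.508

k_BT = 8.617×10⁻⁵ × 612 K = 0.052736 eV.
Eᵢ/kT = 0, 1.5625.
Z = Σ gᵢe^(−Eᵢ/kT) = 1·e^(−0) + 2·e^(−1.5625) = 1.0000 + 0.41922 = 1.4192.
⟨E⟩ = 0.024340 eV, ⟨E²⟩ = 0.0020056 eV².
C_V/k_B = (⟨E²⟩ − ⟨E⟩²)/(kT)² = (0.0020056 − 0.00059244)/0.0027811 = 0.508.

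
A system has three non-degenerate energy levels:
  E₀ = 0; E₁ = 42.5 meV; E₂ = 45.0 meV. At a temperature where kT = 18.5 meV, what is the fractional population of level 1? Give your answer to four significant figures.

0.08460

Eᵢ/kT = 0, 2.29730, 2.43243.
Z = Σ e^(−Eᵢ/kT) = e^(−0) + e^(−2.29730) + e^(−2.43243) = 1.00000 + 0.100530 + 0.0878232 = 1.18835.
P₁ = e^(−E₁/kT) / Z = 0.100530/1.18835 = 0.08460.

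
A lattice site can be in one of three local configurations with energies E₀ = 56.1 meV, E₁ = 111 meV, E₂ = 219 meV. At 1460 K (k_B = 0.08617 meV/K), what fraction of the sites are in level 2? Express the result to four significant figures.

k_BT = 0.08617 × 1460 K = 125.808 meV.
Eᵢ/kT = 0.445918, 0.882297, 1.74075.
Z = Σ e^(−Eᵢ/kT) = e^(−0.445918) + e^(−0.882297) + e^(−1.74075) = 0.640236 + 0.413831 + 0.175389 = 1.22946.
P₂ = e^(−E₂/kT) / Z = 0.175389/1.22946 = 0.1427.

0.1427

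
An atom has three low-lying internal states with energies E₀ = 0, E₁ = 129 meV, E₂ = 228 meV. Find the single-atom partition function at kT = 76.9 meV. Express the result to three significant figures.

Z = 1.24

Eᵢ/kT = 0, 1.6775, 2.9649.
Z = Σ e^(−Eᵢ/kT) = e^(−0) + e^(−1.6775) + e^(−2.9649) = 1.0000 + 0.18684 + 0.051566 = 1.2384.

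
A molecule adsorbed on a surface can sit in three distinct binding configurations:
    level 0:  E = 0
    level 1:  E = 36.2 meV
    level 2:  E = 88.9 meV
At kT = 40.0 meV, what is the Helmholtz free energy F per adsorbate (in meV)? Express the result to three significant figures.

-16.6 meV

Eᵢ/kT = 0, 0.90500, 2.2225.
Z = Σ e^(−Eᵢ/kT) = e^(−0) + e^(−0.90500) + e^(−2.2225) = 1.0000 + 0.40454 + 0.10834 = 1.5129.
F = −kT ln Z = −40.0 × ln(1.5129) = −40.0 × 0.41403 = -16.6 meV.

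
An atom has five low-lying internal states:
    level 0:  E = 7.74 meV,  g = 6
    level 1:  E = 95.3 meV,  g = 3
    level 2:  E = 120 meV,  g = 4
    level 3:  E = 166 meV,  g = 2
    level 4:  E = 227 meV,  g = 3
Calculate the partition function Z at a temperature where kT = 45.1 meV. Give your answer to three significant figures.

Eᵢ/kT = 0.17162, 2.1131, 2.6608, 3.6807, 5.0333.
Z = Σ gᵢe^(−Eᵢ/kT) = 6·e^(−0.17162) + 3·e^(−2.1131) + 4·e^(−2.6608) + 2·e^(−3.6807) + 3·e^(−5.0333) = 5.0538 + 0.36259 + 0.27957 + 0.050411 + 0.019552 = 5.7659.

Z = 5.77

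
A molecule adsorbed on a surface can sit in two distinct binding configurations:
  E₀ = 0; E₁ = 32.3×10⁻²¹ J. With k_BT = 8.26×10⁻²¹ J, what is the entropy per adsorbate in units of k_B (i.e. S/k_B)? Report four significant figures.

0.09663

Eᵢ/kT = 0, 3.91041.
Z = Σ e^(−Eᵢ/kT) = e^(−0) + e^(−3.91041) = 1.00000 + 0.0200323 = 1.02003.
⟨E⟩ = Σ EᵢPᵢ = 0.634338 ×10⁻²¹ J.
S/k_B = ln Z + ⟨E⟩/kT = ln(1.02003) + 0.634338/8.26 = 0.0198320 + 0.0767964 = 0.09663.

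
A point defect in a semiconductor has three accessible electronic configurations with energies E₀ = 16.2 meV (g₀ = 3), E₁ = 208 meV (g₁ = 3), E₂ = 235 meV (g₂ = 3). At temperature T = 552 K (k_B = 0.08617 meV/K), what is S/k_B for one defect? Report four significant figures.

1.241

k_BT = 0.08617 × 552 K = 47.5658 meV.
Eᵢ/kT = 0.340581, 4.37289, 4.94052.
Z = Σ gᵢe^(−Eᵢ/kT) = 3·e^(−0.340581) + 3·e^(−4.37289) + 3·e^(−4.94052) = 2.13407 + 0.0378442 + 0.0214526 = 2.19337.
⟨E⟩ = Σ EᵢPᵢ = 21.6493 meV.
S/k_B = ln Z + ⟨E⟩/kT = ln(2.19337) + 21.6493/47.5658 = 0.785439 + 0.455144 = 1.241.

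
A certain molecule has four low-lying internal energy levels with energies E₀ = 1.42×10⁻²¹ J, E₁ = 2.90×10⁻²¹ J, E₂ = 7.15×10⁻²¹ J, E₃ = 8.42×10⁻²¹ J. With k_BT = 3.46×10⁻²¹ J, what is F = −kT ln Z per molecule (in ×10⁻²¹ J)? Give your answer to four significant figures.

-0.9350 ×10⁻²¹ J

Eᵢ/kT = 0.410405, 0.838150, 2.06647, 2.43353.
Z = Σ e^(−Eᵢ/kT) = e^(−0.410405) + e^(−0.838150) + e^(−2.06647) + e^(−2.43353) = 0.663382 + 0.432510 + 0.126632 + 0.0877266 = 1.31025.
F = −kT ln Z = −3.46 × ln(1.31025) = −3.46 × 0.270218 = -0.9350 ×10⁻²¹ J.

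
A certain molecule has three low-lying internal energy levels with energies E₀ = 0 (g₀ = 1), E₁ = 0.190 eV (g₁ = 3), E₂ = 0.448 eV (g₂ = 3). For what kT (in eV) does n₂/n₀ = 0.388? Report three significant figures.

n₂/n₀ = (g₂/g₀) exp[−(E₂−E₀)/kT] = 0.388.
⇒ (E₂−E₀)/kT = ln((3/1)/0.388) = ln(7.7320) = 2.0454.
kT = 0.448 eV / 2.0454 = 0.219 eV.

0.219 eV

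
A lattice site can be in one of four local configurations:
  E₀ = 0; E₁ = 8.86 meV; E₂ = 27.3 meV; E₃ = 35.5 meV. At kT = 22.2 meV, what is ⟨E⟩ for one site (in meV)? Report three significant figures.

Eᵢ/kT = 0, 0.39910, 1.2297, 1.5991.
Z = Σ e^(−Eᵢ/kT) = e^(−0) + e^(−0.39910) + e^(−1.2297) + e^(−1.5991) = 1.0000 + 0.67092 + 0.29238 + 0.20208 = 2.1654.
⟨E⟩ = Σ Eᵢ e^(−Eᵢ/kT) / Z = (0·1.0000 + 8.86·0.67092 + 27.3·0.29238 + 35.5·0.20208) / 2.1654 = 9.74 meV.

9.74 meV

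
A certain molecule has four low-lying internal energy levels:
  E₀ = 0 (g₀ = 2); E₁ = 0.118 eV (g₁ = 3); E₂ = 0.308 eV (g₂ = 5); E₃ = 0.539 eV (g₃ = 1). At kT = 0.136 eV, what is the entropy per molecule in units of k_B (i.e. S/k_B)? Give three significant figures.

Eᵢ/kT = 0, 0.86765, 2.2647, 3.9632.
Z = Σ gᵢe^(−Eᵢ/kT) = 2·e^(−0) + 3·e^(−0.86765) + 5·e^(−2.2647) + 1·e^(−3.9632) = 2.0000 + 1.2598 + 0.51931 + 0.019002 = 3.7981.
⟨E⟩ = Σ EᵢPᵢ = 0.083949 eV.
S/k_B = ln Z + ⟨E⟩/kT = ln(3.7981) + 0.083949/0.136 = 1.3345 + 0.61727 = 1.95.

1.95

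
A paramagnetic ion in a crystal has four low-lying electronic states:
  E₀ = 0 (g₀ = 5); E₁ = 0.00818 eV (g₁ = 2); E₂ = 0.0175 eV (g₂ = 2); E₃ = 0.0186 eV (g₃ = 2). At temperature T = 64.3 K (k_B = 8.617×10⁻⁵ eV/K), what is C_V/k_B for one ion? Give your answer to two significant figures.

k_BT = 8.617×10⁻⁵ × 64.3 K = 0.005541 eV.
Eᵢ/kT = 0, 1.476, 3.158, 3.357.
Z = Σ gᵢe^(−Eᵢ/kT) = 5·e^(−0) + 2·e^(−1.476) + 2·e^(−3.158) + 2·e^(−3.357) = 5.000 + 0.4571 + 0.08502 + 0.06968 = 5.612.
⟨E⟩ = 0.001162 eV, ⟨E²⟩ = 0.00001439 eV².
C_V/k_B = (⟨E²⟩ − ⟨E⟩²)/(kT)² = (0.00001439 − 0.000001350)/0.00003070 = 0.42.

0.42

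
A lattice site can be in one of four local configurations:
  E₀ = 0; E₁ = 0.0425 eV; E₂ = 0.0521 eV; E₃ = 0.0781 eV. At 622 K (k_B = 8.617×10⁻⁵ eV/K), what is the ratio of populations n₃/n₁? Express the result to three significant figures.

0.515

k_BT = 8.617×10⁻⁵ × 622 K = 0.053598 eV.
n₃/n₁ = exp[−(E₃−E₁)/kT] = exp(−(0.0356 eV)/(0.053598 eV)) = exp(-0.66420) = 0.515.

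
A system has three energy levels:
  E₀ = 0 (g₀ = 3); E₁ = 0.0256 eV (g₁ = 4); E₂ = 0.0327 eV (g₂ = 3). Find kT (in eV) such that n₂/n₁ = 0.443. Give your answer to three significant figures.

n₂/n₁ = (g₂/g₁) exp[−(E₂−E₁)/kT] = 0.443.
⇒ (E₂−E₁)/kT = ln((3/4)/0.443) = ln(1.6930) = 0.52650.
kT = 0.0071 eV / 0.52650 = 0.0135 eV.

0.0135 eV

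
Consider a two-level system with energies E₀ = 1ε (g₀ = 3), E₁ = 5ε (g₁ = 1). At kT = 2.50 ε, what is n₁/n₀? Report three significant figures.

n₁/n₀ = (g₁/g₀) exp[−(E₁−E₀)/kT] = (1/3) × exp(−(4ε)/(2.50ε)) = (1/3) × exp(-1.6000) = 0.0673.

0.0673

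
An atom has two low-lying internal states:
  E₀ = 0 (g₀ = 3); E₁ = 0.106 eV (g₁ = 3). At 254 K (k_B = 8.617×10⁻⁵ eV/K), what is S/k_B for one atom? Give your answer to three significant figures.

k_BT = 8.617×10⁻⁵ × 254 K = 0.021887 eV.
Eᵢ/kT = 0, 4.8431.
Z = Σ gᵢe^(−Eᵢ/kT) = 3·e^(−0) + 3·e^(−4.8431) = 3.0000 + 0.023648 = 3.0236.
⟨E⟩ = Σ EᵢPᵢ = 0.00082904 eV.
S/k_B = ln Z + ⟨E⟩/kT = ln(3.0236) + 0.00082904/0.021887 = 1.1064 + 0.037878 = 1.14.

1.14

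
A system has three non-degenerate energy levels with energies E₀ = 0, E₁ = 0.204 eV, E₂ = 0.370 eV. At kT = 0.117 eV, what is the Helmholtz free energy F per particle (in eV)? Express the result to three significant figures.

Eᵢ/kT = 0, 1.7436, 3.1624.
Z = Σ e^(−Eᵢ/kT) = e^(−0) + e^(−1.7436) + e^(−3.1624) = 1.0000 + 0.17489 + 0.042324 = 1.2172.
F = −kT ln Z = −0.117 × ln(1.2172) = −0.117 × 0.19655 = -0.0230 eV.

-0.0230 eV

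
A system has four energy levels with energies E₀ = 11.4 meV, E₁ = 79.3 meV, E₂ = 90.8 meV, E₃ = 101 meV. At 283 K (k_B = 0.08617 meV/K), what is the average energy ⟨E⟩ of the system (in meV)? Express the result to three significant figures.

k_BT = 0.08617 × 283 K = 24.386 meV.
Eᵢ/kT = 0.46748, 3.2519, 3.7234, 4.1417.
Z = Σ e^(−Eᵢ/kT) = e^(−0.46748) + e^(−3.2519) + e^(−3.7234) + e^(−4.1417) = 0.62658 + 0.038701 + 0.024152 + 0.015896 = 0.70533.
⟨E⟩ = Σ Eᵢ e^(−Eᵢ/kT) / Z = (11.4·0.62658 + 79.3·0.038701 + 90.8·0.024152 + 101·0.015896) / 0.70533 = 19.9 meV.

19.9 meV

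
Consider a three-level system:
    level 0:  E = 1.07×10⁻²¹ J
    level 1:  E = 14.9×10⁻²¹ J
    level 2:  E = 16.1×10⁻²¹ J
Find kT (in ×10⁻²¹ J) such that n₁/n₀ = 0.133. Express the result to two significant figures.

n₁/n₀ = exp[−(E₁−E₀)/kT] = 0.133.
⇒ (E₁−E₀)/kT = ln(1/0.133) = ln(7.519) = 2.017.
kT = 13.83 ×10⁻²¹ J / 2.017 = 6.9 ×10⁻²¹ J.

6.9 ×10⁻²¹ J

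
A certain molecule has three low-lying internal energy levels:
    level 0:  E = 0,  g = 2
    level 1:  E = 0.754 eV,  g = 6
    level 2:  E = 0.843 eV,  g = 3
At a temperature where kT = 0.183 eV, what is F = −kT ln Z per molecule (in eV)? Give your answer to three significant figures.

-0.138 eV

Eᵢ/kT = 0, 4.1202, 4.6066.
Z = Σ gᵢe^(−Eᵢ/kT) = 2·e^(−0) + 6·e^(−4.1202) + 3·e^(−4.6066) = 2.0000 + 0.097448 + 0.029957 = 2.1274.
F = −kT ln Z = −0.183 × ln(2.1274) = −0.183 × 0.75490 = -0.138 eV.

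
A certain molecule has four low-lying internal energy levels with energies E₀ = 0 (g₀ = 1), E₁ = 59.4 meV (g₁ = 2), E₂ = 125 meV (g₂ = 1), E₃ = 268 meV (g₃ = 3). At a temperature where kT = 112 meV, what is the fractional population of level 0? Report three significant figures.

0.360

Eᵢ/kT = 0, 0.53036, 1.1161, 2.3929.
Z = Σ gᵢe^(−Eᵢ/kT) = 1·e^(−0) + 2·e^(−0.53036) + 1·e^(−1.1161) + 3·e^(−2.3929) = 1.0000 + 1.1768 + 0.32755 + 0.27409 = 2.7784.
P₀ = g₀ e^(−E₀/kT) / Z = 1.0000/2.7784 = 0.360.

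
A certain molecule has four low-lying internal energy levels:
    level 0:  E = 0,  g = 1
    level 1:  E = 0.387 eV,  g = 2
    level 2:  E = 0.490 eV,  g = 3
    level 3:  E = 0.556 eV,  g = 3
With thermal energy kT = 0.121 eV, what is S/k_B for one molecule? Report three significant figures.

0.678

Eᵢ/kT = 0, 3.1983, 4.0496, 4.5950.
Z = Σ gᵢe^(−Eᵢ/kT) = 1·e^(−0) + 2·e^(−3.1983) + 3·e^(−4.0496) + 3·e^(−4.5950) = 1.0000 + 0.081663 + 0.052288 + 0.030307 = 1.1643.
⟨E⟩ = Σ EᵢPᵢ = 0.063622 eV.
S/k_B = ln Z + ⟨E⟩/kT = ln(1.1643) + 0.063622/0.121 = 0.15212 + 0.52580 = 0.678.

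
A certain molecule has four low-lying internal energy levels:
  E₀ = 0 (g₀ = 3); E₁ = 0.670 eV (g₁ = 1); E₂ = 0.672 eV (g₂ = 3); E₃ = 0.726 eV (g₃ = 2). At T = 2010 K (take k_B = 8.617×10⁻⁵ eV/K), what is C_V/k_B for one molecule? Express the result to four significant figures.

0.5500

k_BT = 8.617×10⁻⁵ × 2010 K = 0.173202 eV.
Eᵢ/kT = 0, 3.86832, 3.87986, 4.19164.
Z = Σ gᵢe^(−Eᵢ/kT) = 3·e^(−0) + 1·e^(−3.86832) + 3·e^(−3.87986) + 2·e^(−4.19164) = 3.00000 + 0.0208934 + 0.0619611 + 0.0302429 = 3.11310.
⟨E⟩ = 0.0249246 eV, ⟨E²⟩ = 0.0171212 eV².
C_V/k_B = (⟨E²⟩ − ⟨E⟩²)/(kT)² = (0.0171212 − 0.000621236)/0.0299989 = 0.5500.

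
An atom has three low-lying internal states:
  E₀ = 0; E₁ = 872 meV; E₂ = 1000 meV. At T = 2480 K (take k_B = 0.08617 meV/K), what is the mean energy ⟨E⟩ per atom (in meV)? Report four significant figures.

k_BT = 0.08617 × 2480 K = 213.702 meV.
Eᵢ/kT = 0, 4.08045, 4.67941.
Z = Σ e^(−Eᵢ/kT) = e^(−0) + e^(−4.08045) + e^(−4.67941) = 1.00000 + 0.0168999 + 0.00928449 = 1.02618.
⟨E⟩ = Σ Eᵢ e^(−Eᵢ/kT) / Z = (0·1.00000 + 872·0.0168999 + 1000·0.00928449) / 1.02618 = 23.41 meV.

23.41 meV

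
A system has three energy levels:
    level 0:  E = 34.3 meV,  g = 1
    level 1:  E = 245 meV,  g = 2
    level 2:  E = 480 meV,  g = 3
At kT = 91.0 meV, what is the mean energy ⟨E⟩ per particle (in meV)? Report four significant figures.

76.59 meV

Eᵢ/kT = 0.376923, 2.69231, 5.27473.
Z = Σ gᵢe^(−Eᵢ/kT) = 1·e^(−0.376923) + 2·e^(−2.69231) + 3·e^(−5.27473) = 0.685969 + 0.135449 + 0.0153580 = 0.836776.
⟨E⟩ = Σ Eᵢ gᵢe^(−Eᵢ/kT) / Z = (34.3·0.685969 + 245·0.135449 + 480·0.0153580) / 0.836776 = 76.59 meV.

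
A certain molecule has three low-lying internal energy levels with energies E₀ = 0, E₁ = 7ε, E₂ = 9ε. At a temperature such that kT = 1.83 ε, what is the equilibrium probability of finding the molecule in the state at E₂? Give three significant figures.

Eᵢ/kT = 0, 3.8251, 4.9180.
Z = Σ e^(−Eᵢ/kT) = e^(−0) + e^(−3.8251) + e^(−4.9180) = 1.0000 + 0.021816 + 0.0073137 = 1.0291.
P₂ = e^(−E₂/kT) / Z = 0.0073137/1.0291 = 0.00711.

0.00711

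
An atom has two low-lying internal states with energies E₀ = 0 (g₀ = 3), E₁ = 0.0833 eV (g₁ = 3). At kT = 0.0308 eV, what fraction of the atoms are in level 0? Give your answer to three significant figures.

Eᵢ/kT = 0, 2.7045.
Z = Σ gᵢe^(−Eᵢ/kT) = 3·e^(−0) + 3·e^(−2.7045) = 3.0000 + 0.20071 = 3.2007.
P₀ = g₀ e^(−E₀/kT) / Z = 3.0000/3.2007 = 0.937.

0.937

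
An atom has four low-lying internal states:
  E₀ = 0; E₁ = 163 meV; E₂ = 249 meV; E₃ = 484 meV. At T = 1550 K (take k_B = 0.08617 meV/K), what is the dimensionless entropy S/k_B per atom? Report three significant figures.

k_BT = 0.08617 × 1550 K = 133.56 meV.
Eᵢ/kT = 0, 1.2204, 1.8643, 3.6238.
Z = Σ e^(−Eᵢ/kT) = e^(−0) + e^(−1.2204) + e^(−1.8643) + e^(−3.6238) = 1.0000 + 0.29511 + 0.15500 + 0.026681 = 1.4768.
⟨E⟩ = Σ EᵢPᵢ = 67.451 meV.
S/k_B = ln Z + ⟨E⟩/kT = ln(1.4768) + 67.451/133.56 = 0.38988 + 0.50502 = 0.895.

0.895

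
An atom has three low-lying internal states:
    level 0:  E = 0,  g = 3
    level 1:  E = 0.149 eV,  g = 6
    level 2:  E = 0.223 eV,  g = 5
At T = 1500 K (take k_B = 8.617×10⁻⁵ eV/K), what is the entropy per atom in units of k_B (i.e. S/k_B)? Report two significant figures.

k_BT = 8.617×10⁻⁵ × 1500 K = 0.1293 eV.
Eᵢ/kT = 0, 1.152, 1.725.
Z = Σ gᵢe^(−Eᵢ/kT) = 3·e^(−0) + 6·e^(−1.152) + 5·e^(−1.725) = 3.000 + 1.896 + 0.8909 = 5.787.
⟨E⟩ = Σ EᵢPᵢ = 0.08315 eV.
S/k_B = ln Z + ⟨E⟩/kT = ln(5.787) + 0.08315/0.1293 = 1.756 + 0.6431 = 2.4.

2.4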